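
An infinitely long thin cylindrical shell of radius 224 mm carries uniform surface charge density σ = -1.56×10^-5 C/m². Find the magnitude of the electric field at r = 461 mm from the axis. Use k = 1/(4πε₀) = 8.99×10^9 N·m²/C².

|E| = 8.56×10^5 N/C

Choose a coaxial cylinder of radius r = 461 mm (arbitrary length L) as the Gaussian surface (r > 224 mm).
The whole shell is enclosed: λ_enc = σ·2πR = (-1.56e-5)·2π·(0.224) = -2.196e-5 C/m.
Since E is radial and uniform over the curved surface, Φ = E·2πrL = Q_enc/ε₀ = λ_enc L/ε₀.
E = 2k|λ_enc|/r = 2(8.99×10^9)(2.196e-5)/(0.461) = 8.56×10^5 N/C.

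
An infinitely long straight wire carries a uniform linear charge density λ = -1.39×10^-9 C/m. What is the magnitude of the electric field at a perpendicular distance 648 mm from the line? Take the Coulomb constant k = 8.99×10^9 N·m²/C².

By cylindrical symmetry E is radial; use a coaxial Gaussian cylinder of radius 648 mm and length L.
Q_enc = λL, so λ_enc = -1.39×10^-9 C/m.
Gauss's law: E·2πrL = λ_enc L/ε₀.
E = 2k|λ_enc|/r = 2(8.99×10^9)(1.39e-9)/(0.648) = 38.6 N/C.

E = 38.6 V/m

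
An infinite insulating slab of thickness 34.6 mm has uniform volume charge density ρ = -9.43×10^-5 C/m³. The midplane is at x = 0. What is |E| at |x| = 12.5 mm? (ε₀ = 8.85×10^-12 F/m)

E = 1.33×10^5 N/C

By symmetry E is perpendicular to the slab. A Gaussian pillbox from −12.5 mm to +12.5 mm (face area A) lies entirely within the slab.
Q_enc = ρ·(2x)·A and flux = 2EA, so 2EA = 2ρxA/ε₀ ⇒ E = |ρ|x/ε₀.
E = (9.43e-5)(0.0125)/(8.85×10^-12) = 1.33×10^5 N/C.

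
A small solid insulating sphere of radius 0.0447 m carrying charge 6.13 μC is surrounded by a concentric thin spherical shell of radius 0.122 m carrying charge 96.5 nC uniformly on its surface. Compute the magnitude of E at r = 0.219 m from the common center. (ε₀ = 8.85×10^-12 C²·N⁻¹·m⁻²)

Use a concentric Gaussian sphere at r = 0.219 m (r > 0.122 m, enclosing both).
Q_enc = (6.13 μC) + (96.5 nC) = 6.226×10^-6 C.
Applying ∮E·dA = Q_enc/ε₀ with Φ = E(4πr²):
E = |Q_enc|/(4πε₀r²) = (6.226×10^-6)/(4π·8.85×10^-12·(0.219)²) = 1.17e6 N/C.

E ≈ 1.17×10^6 N/C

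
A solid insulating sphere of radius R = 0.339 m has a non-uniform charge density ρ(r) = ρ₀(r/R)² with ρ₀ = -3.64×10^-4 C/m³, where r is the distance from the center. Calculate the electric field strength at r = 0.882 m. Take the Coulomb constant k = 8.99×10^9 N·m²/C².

Symmetry ⇒ E = E(r) r̂. Gaussian sphere of radius r = 0.882 m (r > R, all charge enclosed).
Q_enc = 4π ∫₀^R ρ₀(r'/R)^2 r'² dr' = 4πρ₀R³/5 = -3.564×10^-5 C.
By Gauss's law, ∮E·dA = E·4πr² = Q_enc/ε₀.
E = k|Q_enc|/r² = (8.99×10^9)(3.564×10^-5)/(0.882)² = 4.12×10^5 N/C.

E = 4.12×10^5 V/m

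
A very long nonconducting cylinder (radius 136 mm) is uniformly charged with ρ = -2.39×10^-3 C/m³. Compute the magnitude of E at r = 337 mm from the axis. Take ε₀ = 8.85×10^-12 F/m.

Choose a coaxial cylinder of radius r = 337 mm (arbitrary length L) as the Gaussian surface (r > 136 mm, full cross-section enclosed).
λ_enc = ρ·πR² = (-2.39e-3)π(0.136)² = -1.389e-4 C/m.
Gauss's law: E·2πrL = λ_enc L/ε₀.
E = |λ_enc|/(2πε₀r) = (1.389×10^-4)/(2π·8.85×10^-12·0.337) = 7.41×10^6 N/C.

E = 7.41×10^6 N/C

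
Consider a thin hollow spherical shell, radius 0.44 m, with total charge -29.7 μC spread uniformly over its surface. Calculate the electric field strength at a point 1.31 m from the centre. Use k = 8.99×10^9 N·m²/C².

Take a concentric spherical Gaussian surface of radius r = 1.31 m (r > 0.44 m).
The entire shell is enclosed: Q_enc = -2.97×10^-5 C.
Gauss's law: E·4πr² = Q_enc/ε₀.
E = k|Q_enc|/r² = (8.99×10^9)(2.97×10^-5)/(1.31)² = 1.56e5 N/C.

1.56×10^5 N/C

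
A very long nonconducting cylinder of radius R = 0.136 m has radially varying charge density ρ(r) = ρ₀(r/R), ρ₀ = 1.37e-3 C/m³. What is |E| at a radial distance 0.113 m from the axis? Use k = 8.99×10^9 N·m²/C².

Coaxial Gaussian cylinder, radius r = 0.113 m, length L (r < R).
λ_enc = ∫₀^r ρ(r')·2πr' dr' = (2πρ₀/R)·r^3/3 = 3.044×10^-5 C/m.
By Gauss's law (flux through the curved wall only), E·2πrL = λ_enc L/ε₀.
E = 2k|λ_enc|/r = 2(8.99×10^9)(3.044×10^-5)/(0.113) = 4.84×10^6 N/C.

|E| ≈ 4.84e6 N/C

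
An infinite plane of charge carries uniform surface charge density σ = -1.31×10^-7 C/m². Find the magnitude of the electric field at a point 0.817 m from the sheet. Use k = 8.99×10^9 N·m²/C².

|E| ≈ 7.40×10^3 N/C

The symmetry is planar: E is normal to the sheet and the same magnitude on both sides. Take a pillbox straddling the sheet with end-cap area A.
Only the two end caps contribute flux: Φ = 2EA. With Q_enc = σA, Gauss's law gives E = |σ|/(2ε₀).
E = 2πk|σ| = 2π(8.99×10^9)(1.31×10^-7) = 7.40×10^3 N/C.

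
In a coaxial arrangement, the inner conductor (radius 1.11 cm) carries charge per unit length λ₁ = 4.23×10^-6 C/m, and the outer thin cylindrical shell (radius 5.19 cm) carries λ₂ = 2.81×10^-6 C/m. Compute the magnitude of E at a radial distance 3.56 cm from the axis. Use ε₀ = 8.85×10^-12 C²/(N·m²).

|E| ≈ 2.14×10^6 N/C

By cylindrical symmetry E is radial; use a coaxial Gaussian cylinder of radius 3.56 cm and length L (between the conductors, 1.11 cm < r < 5.19 cm).
The shell at 5.19 cm lies outside the Gaussian surface, so λ_enc = λ₁ = 4.23e-6 C/m.
Since E is radial and uniform over the curved surface, Φ = E·2πrL = Q_enc/ε₀ = λ_enc L/ε₀.
E = |λ_enc|/(2πε₀r) = (4.23e-6)/(2π·8.85×10^-12·0.0356) = 2.14×10^6 N/C.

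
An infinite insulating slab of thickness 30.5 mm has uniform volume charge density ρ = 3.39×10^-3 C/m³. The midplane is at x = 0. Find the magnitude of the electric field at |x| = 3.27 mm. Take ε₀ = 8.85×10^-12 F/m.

By symmetry E is perpendicular to the slab. A Gaussian pillbox from −3.27 mm to +3.27 mm (face area A) lies entirely within the slab.
Q_enc = ρ·(2x)·A and flux = 2EA, so 2EA = 2ρxA/ε₀ ⇒ E = |ρ|x/ε₀.
E = (3.39×10^-3)(0.00327)/(8.85×10^-12) = 1.25×10^6 N/C.

E = 1.25e6 V/m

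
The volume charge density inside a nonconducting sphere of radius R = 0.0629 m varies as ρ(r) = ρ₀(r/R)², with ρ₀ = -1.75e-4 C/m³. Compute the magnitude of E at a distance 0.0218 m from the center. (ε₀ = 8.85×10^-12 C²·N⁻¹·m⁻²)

Symmetry ⇒ E = E(r) r̂. Gaussian sphere of radius r = 0.0218 m (r < R).
Q_enc = ∫₀^r ρ(r')·4πr'² dr' = (4πρ₀/R²) ∫₀^r r'^4 dr' = 4πρ₀ r^5/(5·R²) = -5.473×10^-10 C.
Applying ∮E·dA = Q_enc/ε₀ with Φ = E(4πr²):
E = |Q_enc|/(4πε₀r²) = (5.473×10^-10)/(4π·8.85×10^-12·(0.0218)²) = 1.04e4 N/C.

1.04×10^4 N/C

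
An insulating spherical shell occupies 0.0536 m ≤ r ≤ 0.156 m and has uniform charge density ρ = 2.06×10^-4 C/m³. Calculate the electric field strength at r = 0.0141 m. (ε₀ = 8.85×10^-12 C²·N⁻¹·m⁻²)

Take a concentric spherical Gaussian surface of radius r = 0.0141 m (r < 0.0536 m, inside the empty cavity).
Q_enc = 0 (all charge lies at larger r); Gauss's law gives E = 0.

E = 0 (no enclosed charge)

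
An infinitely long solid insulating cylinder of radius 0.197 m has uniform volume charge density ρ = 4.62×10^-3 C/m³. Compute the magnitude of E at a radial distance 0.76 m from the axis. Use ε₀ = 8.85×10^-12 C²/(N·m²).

E = 1.33×10^7 N/C

Coaxial Gaussian cylinder, radius r = 0.76 m, length L (r > 0.197 m, full cross-section enclosed).
λ_enc = ρ·πR² = (4.62×10^-3)π(0.197)² = 5.633e-4 C/m.
Since E is radial and uniform over the curved surface, Φ = E·2πrL = Q_enc/ε₀ = λ_enc L/ε₀.
E = |λ_enc|/(2πε₀r) = (5.633e-4)/(2π·8.85×10^-12·0.76) = 1.33×10^7 N/C.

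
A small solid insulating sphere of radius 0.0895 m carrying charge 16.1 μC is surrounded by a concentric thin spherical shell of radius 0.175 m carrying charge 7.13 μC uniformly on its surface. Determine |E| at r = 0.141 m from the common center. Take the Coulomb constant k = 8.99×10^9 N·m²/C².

Take a concentric spherical Gaussian surface of radius r = 0.141 m (between the bodies, 0.0895 m < r < 0.175 m).
The shell at 0.175 m lies outside the Gaussian surface, so Q_enc = 16.1 μC = 1.61×10^-5 C.
Applying ∮E·dA = Q_enc/ε₀ with Φ = E(4πr²):
E = k|Q_enc|/r² = (8.99×10^9)(1.61×10^-5)/(0.141)² = 7.28×10^6 N/C.

7.28e6 V/m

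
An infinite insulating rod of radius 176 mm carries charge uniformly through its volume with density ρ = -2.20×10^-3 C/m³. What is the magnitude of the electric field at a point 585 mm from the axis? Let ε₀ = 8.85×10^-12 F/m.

Choose a coaxial cylinder of radius r = 585 mm (arbitrary length L) as the Gaussian surface (r > 176 mm, full cross-section enclosed).
λ_enc = ρ·πR² = (-2.20e-3)π(0.176)² = -2.141×10^-4 C/m.
Since E is radial and uniform over the curved surface, Φ = E·2πrL = Q_enc/ε₀ = λ_enc L/ε₀.
E = |λ_enc|/(2πε₀r) = (2.141×10^-4)/(2π·8.85×10^-12·0.585) = 6.58×10^6 N/C.

|E| = 6.58×10^6 V/m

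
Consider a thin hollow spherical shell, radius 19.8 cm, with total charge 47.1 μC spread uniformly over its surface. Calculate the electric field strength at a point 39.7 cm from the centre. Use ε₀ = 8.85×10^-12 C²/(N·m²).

E ≈ 2.69×10^6 N/C

Use a concentric Gaussian sphere at r = 39.7 cm (r > 19.8 cm).
The entire shell is enclosed: Q_enc = 4.71e-5 C.
Since E is radial and uniform over the Gaussian sphere, Φ = E·4πr² = Q_enc/ε₀.
E = |Q_enc|/(4πε₀r²) = (4.71×10^-5)/(4π·8.85×10^-12·(0.397)²) = 2.69×10^6 N/C.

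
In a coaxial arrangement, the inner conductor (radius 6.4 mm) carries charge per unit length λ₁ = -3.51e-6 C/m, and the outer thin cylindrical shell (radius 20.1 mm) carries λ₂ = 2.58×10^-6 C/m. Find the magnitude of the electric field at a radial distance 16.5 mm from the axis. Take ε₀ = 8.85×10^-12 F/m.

|E| = 3.83e6 N/C

Choose a coaxial cylinder of radius r = 16.5 mm (arbitrary length L) as the Gaussian surface (between the conductors, 6.4 mm < r < 20.1 mm).
The shell at 20.1 mm lies outside the Gaussian surface, so λ_enc = λ₁ = -3.51e-6 C/m.
Applying ∮E·dA = Q_enc/ε₀ with the end caps contributing no flux:
E = |λ_enc|/(2πε₀r) = (3.51×10^-6)/(2π·8.85×10^-12·0.0165) = 3.83e6 N/C.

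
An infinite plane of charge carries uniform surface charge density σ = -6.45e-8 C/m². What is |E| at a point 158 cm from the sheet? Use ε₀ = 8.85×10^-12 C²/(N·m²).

Choose a cylindrical pillbox piercing the sheet, end faces (area A) parallel to it.
Only the two end caps contribute flux: Φ = 2EA. With Q_enc = σA, Gauss's law gives E = |σ|/(2ε₀).
E = |σ|/(2ε₀) = (6.45e-8)/(2·8.85×10^-12) = 3.64×10^3 N/C.

E = 3.64×10^3 N/C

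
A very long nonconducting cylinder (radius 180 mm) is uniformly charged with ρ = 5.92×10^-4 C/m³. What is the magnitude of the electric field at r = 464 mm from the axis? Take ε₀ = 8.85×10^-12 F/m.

|E| ≈ 2.34e6 N/C

Choose a coaxial cylinder of radius r = 464 mm (arbitrary length L) as the Gaussian surface (r > 180 mm, full cross-section enclosed).
λ_enc = ρ·πR² = (5.92×10^-4)π(0.18)² = 6.026×10^-5 C/m.
By Gauss's law (flux through the curved wall only), E·2πrL = λ_enc L/ε₀.
E = |λ_enc|/(2πε₀r) = (6.026×10^-5)/(2π·8.85×10^-12·0.464) = 2.34e6 N/C.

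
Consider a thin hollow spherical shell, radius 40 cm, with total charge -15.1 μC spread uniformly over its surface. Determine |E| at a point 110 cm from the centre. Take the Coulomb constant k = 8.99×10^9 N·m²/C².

E = 1.12×10^5 N/C

By spherical symmetry E is radial; choose a Gaussian sphere of radius r = 110 cm (r > 40 cm).
The entire shell is enclosed: Q_enc = -1.51×10^-5 C.
Applying ∮E·dA = Q_enc/ε₀ with Φ = E(4πr²):
E = k|Q_enc|/r² = (8.99×10^9)(1.51e-5)/(1.1)² = 1.12e5 N/C.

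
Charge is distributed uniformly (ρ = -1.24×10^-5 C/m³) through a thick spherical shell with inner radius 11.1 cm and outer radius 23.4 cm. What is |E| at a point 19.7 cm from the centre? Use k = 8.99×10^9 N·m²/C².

By spherical symmetry E is radial; choose a Gaussian sphere of radius r = 19.7 cm (within the shell material, 11.1 cm < r < 23.4 cm).
Enclosed charge is the volume from a to r: Q_enc = (4π/3)ρ(r³ − a³) = -3.261e-7 C.
Applying ∮E·dA = Q_enc/ε₀ with Φ = E(4πr²):
E = k|Q_enc|/r² = (8.99×10^9)(3.261×10^-7)/(0.197)² = 7.55e4 N/C.

|E| = 7.55e4 N/C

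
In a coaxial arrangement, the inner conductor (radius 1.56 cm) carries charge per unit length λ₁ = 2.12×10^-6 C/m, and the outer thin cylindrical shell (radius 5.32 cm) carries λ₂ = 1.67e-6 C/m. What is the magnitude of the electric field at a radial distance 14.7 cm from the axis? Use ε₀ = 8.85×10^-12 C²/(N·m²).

Choose a coaxial cylinder of radius r = 14.7 cm (arbitrary length L) as the Gaussian surface (r > 5.32 cm, enclosing both).
λ_enc = λ₁ + λ₂ = (2.12e-6) + (1.67e-6) = 3.79×10^-6 C/m.
Applying ∮E·dA = Q_enc/ε₀ with the end caps contributing no flux:
E = |λ_enc|/(2πε₀r) = (3.79×10^-6)/(2π·8.85×10^-12·0.147) = 4.64×10^5 N/C.

4.64×10^5 V/m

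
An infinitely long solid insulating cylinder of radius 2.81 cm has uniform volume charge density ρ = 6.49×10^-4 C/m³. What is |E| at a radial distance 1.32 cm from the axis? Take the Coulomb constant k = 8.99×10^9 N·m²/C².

4.84×10^5 N/C

Coaxial Gaussian cylinder, radius r = 1.32 cm, length L (r < R).
Charge inside radius r per length L is ρ·πr²·L, so λ_enc = ρπr² = 3.553e-7 C/m.
Applying ∮E·dA = Q_enc/ε₀ with the end caps contributing no flux:
E = 2k|λ_enc|/r = 2(8.99×10^9)(3.553×10^-7)/(0.0132) = 4.84×10^5 N/C.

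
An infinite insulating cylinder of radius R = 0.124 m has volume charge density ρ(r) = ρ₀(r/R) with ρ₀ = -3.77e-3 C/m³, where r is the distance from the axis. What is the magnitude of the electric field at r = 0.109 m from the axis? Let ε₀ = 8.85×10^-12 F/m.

1.36e7 N/C

By cylindrical symmetry E is radial; use a coaxial Gaussian cylinder of radius 0.109 m and length L (r < R).
Integrating ρ over the cross-section to radius r: λ_enc = (2πρ₀/R) ∫₀^r r'^2 dr' = 2πρ₀ r^3/(3·R) = -8.246e-5 C/m.
By Gauss's law (flux through the curved wall only), E·2πrL = λ_enc L/ε₀.
E = |λ_enc|/(2πε₀r) = (8.246×10^-5)/(2π·8.85×10^-12·0.109) = 1.36×10^7 N/C.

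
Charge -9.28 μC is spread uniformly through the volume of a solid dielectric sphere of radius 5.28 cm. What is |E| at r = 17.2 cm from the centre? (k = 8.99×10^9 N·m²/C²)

E ≈ 2.82×10^6 N/C

Take a concentric spherical Gaussian surface of radius r = 17.2 cm (r > R, so the entire charge is enclosed).
Q_enc = -9.28 μC = -9.28e-6 C.
Since E is radial and uniform over the Gaussian sphere, Φ = E·4πr² = Q_enc/ε₀.
E = k|Q_enc|/r² = (8.99×10^9)(9.28×10^-6)/(0.172)² = 2.82×10^6 N/C.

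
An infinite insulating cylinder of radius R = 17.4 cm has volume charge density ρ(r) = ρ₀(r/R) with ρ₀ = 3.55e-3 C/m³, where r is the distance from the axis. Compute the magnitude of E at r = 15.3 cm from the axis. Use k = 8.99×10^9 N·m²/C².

Coaxial Gaussian cylinder, radius r = 15.3 cm, length L (r < R).
λ_enc = ∫₀^r ρ(r')·2πr' dr' = (2πρ₀/R)·r^3/3 = 1.53×10^-4 C/m.
Applying ∮E·dA = Q_enc/ε₀ with the end caps contributing no flux:
E = 2k|λ_enc|/r = 2(8.99×10^9)(1.53×10^-4)/(0.153) = 1.80×10^7 N/C.

|E| = 1.80e7 N/C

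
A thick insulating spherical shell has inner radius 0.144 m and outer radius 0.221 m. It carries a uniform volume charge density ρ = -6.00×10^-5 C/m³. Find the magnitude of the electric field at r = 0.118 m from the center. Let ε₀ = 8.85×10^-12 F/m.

|E| = 0 N/C

Symmetry ⇒ E = E(r) r̂. Gaussian sphere of radius r = 0.118 m (r < 0.144 m, inside the empty cavity).
No charge is enclosed, so by Gauss's law E·4πr² = 0 ⇒ E = 0.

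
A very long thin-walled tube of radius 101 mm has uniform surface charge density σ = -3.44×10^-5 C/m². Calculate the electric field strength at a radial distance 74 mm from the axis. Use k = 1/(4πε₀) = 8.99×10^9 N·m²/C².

|E| = 0 N/C

By cylindrical symmetry E is radial; use a coaxial Gaussian cylinder of radius 74 mm and length L (r < 101 mm, inside the shell).
All the surface charge lies outside this cylinder: Q_enc = 0, hence E = 0.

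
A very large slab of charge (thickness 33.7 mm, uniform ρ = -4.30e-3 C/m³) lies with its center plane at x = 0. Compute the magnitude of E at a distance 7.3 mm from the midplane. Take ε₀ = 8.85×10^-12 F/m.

By symmetry E is perpendicular to the slab. A Gaussian pillbox from −7.3 mm to +7.3 mm (face area A) lies entirely within the slab.
Q_enc = ρ·(2x)·A and flux = 2EA, so 2EA = 2ρxA/ε₀ ⇒ E = |ρ|x/ε₀.
E = (4.30×10^-3)(0.0073)/(8.85×10^-12) = 3.55e6 N/C.

3.55e6 N/C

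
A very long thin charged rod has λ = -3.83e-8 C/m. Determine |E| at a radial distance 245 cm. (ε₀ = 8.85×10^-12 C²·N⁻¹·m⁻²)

Take a coaxial cylindrical Gaussian surface of radius r = 245 cm and length L.
Q_enc = λL, so λ_enc = -3.83×10^-8 C/m.
Gauss's law: E·2πrL = λ_enc L/ε₀.
E = |λ_enc|/(2πε₀r) = (3.83×10^-8)/(2π·8.85×10^-12·2.45) = 281 N/C.

E ≈ 281 V/m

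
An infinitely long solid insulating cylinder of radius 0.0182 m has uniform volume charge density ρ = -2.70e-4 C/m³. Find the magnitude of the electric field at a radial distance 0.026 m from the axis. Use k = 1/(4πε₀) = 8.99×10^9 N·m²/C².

Choose a coaxial cylinder of radius r = 0.026 m (arbitrary length L) as the Gaussian surface (r > 0.0182 m, full cross-section enclosed).
λ_enc = ρ·πR² = (-2.70×10^-4)π(0.0182)² = -2.81e-7 C/m.
Gauss's law: E·2πrL = λ_enc L/ε₀.
E = 2k|λ_enc|/r = 2(8.99×10^9)(2.81×10^-7)/(0.026) = 1.94×10^5 N/C.

|E| ≈ 1.94e5 V/m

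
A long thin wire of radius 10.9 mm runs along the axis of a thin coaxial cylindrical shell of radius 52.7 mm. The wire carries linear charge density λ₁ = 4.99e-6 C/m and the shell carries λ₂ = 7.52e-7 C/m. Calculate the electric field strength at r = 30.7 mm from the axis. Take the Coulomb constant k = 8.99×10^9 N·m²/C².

By cylindrical symmetry E is radial; use a coaxial Gaussian cylinder of radius 30.7 mm and length L (between the conductors, 10.9 mm < r < 52.7 mm).
The shell at 52.7 mm lies outside the Gaussian surface, so λ_enc = λ₁ = 4.99e-6 C/m.
Gauss's law: E·2πrL = λ_enc L/ε₀.
E = 2k|λ_enc|/r = 2(8.99×10^9)(4.99e-6)/(0.0307) = 2.92×10^6 N/C.

E = 2.92×10^6 N/C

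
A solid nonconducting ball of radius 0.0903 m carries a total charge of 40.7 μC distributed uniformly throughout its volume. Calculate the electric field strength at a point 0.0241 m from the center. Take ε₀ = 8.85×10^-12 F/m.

Take a concentric spherical Gaussian surface of radius r = 0.0241 m (r < R).
Only the charge within r is enclosed: Q_enc = Q·(r/R)³ = (40.7 μC)·(0.0241 m/0.0903 m)³ = 7.737×10^-7 C.
Since E is radial and uniform over the Gaussian sphere, Φ = E·4πr² = Q_enc/ε₀.
E = |Q_enc|/(4πε₀r²) = (7.737×10^-7)/(4π·8.85×10^-12·(0.0241)²) = 1.20×10^7 N/C.

|E| ≈ 1.20e7 V/m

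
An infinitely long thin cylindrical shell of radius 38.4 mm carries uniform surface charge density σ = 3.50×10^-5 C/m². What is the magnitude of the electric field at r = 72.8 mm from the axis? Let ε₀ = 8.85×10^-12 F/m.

E ≈ 2.09×10^6 N/C

Coaxial Gaussian cylinder, radius r = 72.8 mm, length L (r > 38.4 mm).
The whole shell is enclosed: λ_enc = σ·2πR = (3.50e-5)·2π·(0.0384) = 8.445e-6 C/m.
By Gauss's law (flux through the curved wall only), E·2πrL = λ_enc L/ε₀.
E = |λ_enc|/(2πε₀r) = (8.445×10^-6)/(2π·8.85×10^-12·0.0728) = 2.09×10^6 N/C.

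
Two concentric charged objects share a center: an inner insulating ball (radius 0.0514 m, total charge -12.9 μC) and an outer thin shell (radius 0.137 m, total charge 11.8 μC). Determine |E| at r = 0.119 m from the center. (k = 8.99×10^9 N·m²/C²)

Take a concentric spherical Gaussian surface of radius r = 0.119 m (between the bodies, 0.0514 m < r < 0.137 m).
Only the inner charge is enclosed; the outer shell contributes nothing inside itself. Q_enc = -12.9 μC = -1.29×10^-5 C.
Since E is radial and uniform over the Gaussian sphere, Φ = E·4πr² = Q_enc/ε₀.
E = k|Q_enc|/r² = (8.99×10^9)(1.29e-5)/(0.119)² = 8.19e6 N/C.

8.19×10^6 N/C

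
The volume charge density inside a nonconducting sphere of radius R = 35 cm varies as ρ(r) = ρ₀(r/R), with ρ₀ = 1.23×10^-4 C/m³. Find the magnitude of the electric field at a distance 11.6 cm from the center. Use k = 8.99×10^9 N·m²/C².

Take a concentric spherical Gaussian surface of radius r = 11.6 cm (r < R).
Q_enc = ∫₀^r ρ(r')·4πr'² dr' = (4πρ₀/R) ∫₀^r r'^3 dr' = 4πρ₀ r^4/(4·R) = 1.999e-7 C.
Applying ∮E·dA = Q_enc/ε₀ with Φ = E(4πr²):
E = k|Q_enc|/r² = (8.99×10^9)(1.999×10^-7)/(0.116)² = 1.34×10^5 N/C.

|E| = 1.34×10^5 N/C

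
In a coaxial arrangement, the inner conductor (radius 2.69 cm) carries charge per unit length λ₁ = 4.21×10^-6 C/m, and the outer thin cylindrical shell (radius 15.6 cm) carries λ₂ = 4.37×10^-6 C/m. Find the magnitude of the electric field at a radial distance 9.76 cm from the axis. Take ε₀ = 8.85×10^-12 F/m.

E = 7.76×10^5 N/C

By cylindrical symmetry E is radial; use a coaxial Gaussian cylinder of radius 9.76 cm and length L (between the conductors, 2.69 cm < r < 15.6 cm).
The shell at 15.6 cm lies outside the Gaussian surface, so λ_enc = λ₁ = 4.21e-6 C/m.
By Gauss's law (flux through the curved wall only), E·2πrL = λ_enc L/ε₀.
E = |λ_enc|/(2πε₀r) = (4.21×10^-6)/(2π·8.85×10^-12·0.0976) = 7.76×10^5 N/C.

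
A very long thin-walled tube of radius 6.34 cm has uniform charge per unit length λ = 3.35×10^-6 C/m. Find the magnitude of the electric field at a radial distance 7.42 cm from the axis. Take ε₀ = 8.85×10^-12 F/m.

8.12e5 V/m

Coaxial Gaussian cylinder, radius r = 7.42 cm, length L (r > 6.34 cm).
The full line charge is enclosed: λ_enc = 3.35×10^-6 C/m.
Applying ∮E·dA = Q_enc/ε₀ with the end caps contributing no flux:
E = |λ_enc|/(2πε₀r) = (3.35×10^-6)/(2π·8.85×10^-12·0.0742) = 8.12×10^5 N/C.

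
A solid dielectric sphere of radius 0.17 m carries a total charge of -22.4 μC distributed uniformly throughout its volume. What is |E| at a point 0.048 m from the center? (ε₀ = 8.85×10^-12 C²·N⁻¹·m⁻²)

E = 1.97×10^6 N/C

Use a concentric Gaussian sphere at r = 0.048 m (r < R).
For a uniform sphere the enclosed fraction is (r/R)³, so Q_enc = (-22.4 μC)(0.048/0.17)³ = -5.042×10^-7 C.
Applying ∮E·dA = Q_enc/ε₀ with Φ = E(4πr²):
E = |Q_enc|/(4πε₀r²) = (5.042×10^-7)/(4π·8.85×10^-12·(0.048)²) = 1.97e6 N/C.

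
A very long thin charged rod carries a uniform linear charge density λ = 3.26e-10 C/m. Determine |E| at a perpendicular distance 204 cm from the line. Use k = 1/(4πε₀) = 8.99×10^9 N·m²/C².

Coaxial Gaussian cylinder, radius r = 204 cm, length L.
Q_enc = λL, so λ_enc = 3.26×10^-10 C/m.
Applying ∮E·dA = Q_enc/ε₀ with the end caps contributing no flux:
E = 2k|λ_enc|/r = 2(8.99×10^9)(3.26×10^-10)/(2.04) = 2.87 N/C.

E ≈ 2.87 N/C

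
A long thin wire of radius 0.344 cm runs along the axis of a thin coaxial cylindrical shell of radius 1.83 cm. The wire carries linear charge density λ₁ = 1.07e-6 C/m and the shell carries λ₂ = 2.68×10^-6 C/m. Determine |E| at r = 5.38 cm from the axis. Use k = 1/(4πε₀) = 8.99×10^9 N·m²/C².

|E| ≈ 1.25e6 N/C

Choose a coaxial cylinder of radius r = 5.38 cm (arbitrary length L) as the Gaussian surface (r > 1.83 cm, enclosing both).
λ_enc = λ₁ + λ₂ = (1.07×10^-6) + (2.68×10^-6) = 3.75×10^-6 C/m.
Since E is radial and uniform over the curved surface, Φ = E·2πrL = Q_enc/ε₀ = λ_enc L/ε₀.
E = 2k|λ_enc|/r = 2(8.99×10^9)(3.75e-6)/(0.0538) = 1.25×10^6 N/C.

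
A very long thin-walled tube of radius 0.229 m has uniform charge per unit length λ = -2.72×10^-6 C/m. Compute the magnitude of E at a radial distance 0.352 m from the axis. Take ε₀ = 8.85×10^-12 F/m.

E ≈ 1.39×10^5 N/C

Take a coaxial cylindrical Gaussian surface of radius r = 0.352 m and length L (r > 0.229 m).
The full line charge is enclosed: λ_enc = -2.72×10^-6 C/m.
Since E is radial and uniform over the curved surface, Φ = E·2πrL = Q_enc/ε₀ = λ_enc L/ε₀.
E = |λ_enc|/(2πε₀r) = (2.72×10^-6)/(2π·8.85×10^-12·0.352) = 1.39e5 N/C.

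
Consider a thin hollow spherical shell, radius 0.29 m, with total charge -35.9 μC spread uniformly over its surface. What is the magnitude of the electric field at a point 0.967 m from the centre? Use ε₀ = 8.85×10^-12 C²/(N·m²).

|E| = 3.45×10^5 N/C

Use a concentric Gaussian sphere at r = 0.967 m (r > 0.29 m).
The entire shell is enclosed: Q_enc = -3.59×10^-5 C.
By Gauss's law, ∮E·dA = E·4πr² = Q_enc/ε₀.
E = |Q_enc|/(4πε₀r²) = (3.59×10^-5)/(4π·8.85×10^-12·(0.967)²) = 3.45e5 N/C.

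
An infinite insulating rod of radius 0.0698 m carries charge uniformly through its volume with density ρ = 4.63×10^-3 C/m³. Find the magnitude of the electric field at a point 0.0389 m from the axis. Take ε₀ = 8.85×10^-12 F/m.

Take a coaxial cylindrical Gaussian surface of radius r = 0.0389 m and length L (r < R).
Enclosed charge per unit length: λ_enc = ρ·πr² = (4.63×10^-3)π(0.0389)² = 2.201e-5 C/m.
By Gauss's law (flux through the curved wall only), E·2πrL = λ_enc L/ε₀.
E = |λ_enc|/(2πε₀r) = (2.201×10^-5)/(2π·8.85×10^-12·0.0389) = 1.02×10^7 N/C.

1.02×10^7 N/C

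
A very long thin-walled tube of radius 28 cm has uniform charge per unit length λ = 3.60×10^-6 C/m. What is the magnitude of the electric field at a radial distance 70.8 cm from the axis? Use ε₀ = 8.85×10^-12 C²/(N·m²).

Choose a coaxial cylinder of radius r = 70.8 cm (arbitrary length L) as the Gaussian surface (r > 28 cm).
The full line charge is enclosed: λ_enc = 3.60×10^-6 C/m.
Applying ∮E·dA = Q_enc/ε₀ with the end caps contributing no flux:
E = |λ_enc|/(2πε₀r) = (3.60e-6)/(2π·8.85×10^-12·0.708) = 9.14×10^4 N/C.

|E| ≈ 9.14×10^4 V/m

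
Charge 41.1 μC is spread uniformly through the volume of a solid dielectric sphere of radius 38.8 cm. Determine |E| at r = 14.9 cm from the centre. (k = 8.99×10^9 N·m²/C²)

Take a concentric spherical Gaussian surface of radius r = 14.9 cm (r < R).
Only the charge within r is enclosed: Q_enc = Q·(r/R)³ = (41.1 μC)·(14.9 cm/38.8 cm)³ = 2.328×10^-6 C.
Applying ∮E·dA = Q_enc/ε₀ with Φ = E(4πr²):
E = k|Q_enc|/r² = (8.99×10^9)(2.328×10^-6)/(0.149)² = 9.43×10^5 N/C.

E = 9.43e5 N/C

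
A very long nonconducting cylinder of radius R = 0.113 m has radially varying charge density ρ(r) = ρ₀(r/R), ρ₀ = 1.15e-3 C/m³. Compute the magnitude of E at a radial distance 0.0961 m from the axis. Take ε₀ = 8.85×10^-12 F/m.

E = 3.54e6 N/C

By cylindrical symmetry E is radial; use a coaxial Gaussian cylinder of radius 0.0961 m and length L (r < R).
Integrating ρ over the cross-section to radius r: λ_enc = (2πρ₀/R) ∫₀^r r'^2 dr' = 2πρ₀ r^3/(3·R) = 1.892e-5 C/m.
Applying ∮E·dA = Q_enc/ε₀ with the end caps contributing no flux:
E = |λ_enc|/(2πε₀r) = (1.892e-5)/(2π·8.85×10^-12·0.0961) = 3.54×10^6 N/C.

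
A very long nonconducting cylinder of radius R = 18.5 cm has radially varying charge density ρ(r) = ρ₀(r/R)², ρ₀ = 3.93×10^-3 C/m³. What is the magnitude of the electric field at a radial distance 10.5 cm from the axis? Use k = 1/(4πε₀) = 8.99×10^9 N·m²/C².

Coaxial Gaussian cylinder, radius r = 10.5 cm, length L (r < R).
λ_enc = ∫₀^r ρ(r')·2πr' dr' = (2πρ₀/R²)·r^4/4 = 2.192×10^-5 C/m.
Gauss's law: E·2πrL = λ_enc L/ε₀.
E = 2k|λ_enc|/r = 2(8.99×10^9)(2.192×10^-5)/(0.105) = 3.75×10^6 N/C.

|E| ≈ 3.75e6 N/C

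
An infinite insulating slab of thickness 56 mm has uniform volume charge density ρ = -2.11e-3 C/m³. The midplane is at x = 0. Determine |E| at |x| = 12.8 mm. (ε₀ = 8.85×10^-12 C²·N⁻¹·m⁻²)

By symmetry E is perpendicular to the slab. A Gaussian pillbox from −12.8 mm to +12.8 mm (face area A) lies entirely within the slab.
Q_enc = ρ·(2x)·A and flux = 2EA, so 2EA = 2ρxA/ε₀ ⇒ E = |ρ|x/ε₀.
E = (2.11×10^-3)(0.0128)/(8.85×10^-12) = 3.05×10^6 N/C.

3.05e6 V/m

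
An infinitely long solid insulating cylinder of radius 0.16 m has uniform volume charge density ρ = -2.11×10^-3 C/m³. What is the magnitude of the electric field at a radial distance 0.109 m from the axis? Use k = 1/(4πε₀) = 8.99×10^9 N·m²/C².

E ≈ 1.30e7 N/C

Coaxial Gaussian cylinder, radius r = 0.109 m, length L (r < R).
Enclosed charge per unit length: λ_enc = ρ·πr² = (-2.11e-3)π(0.109)² = -7.876×10^-5 C/m.
By Gauss's law (flux through the curved wall only), E·2πrL = λ_enc L/ε₀.
E = 2k|λ_enc|/r = 2(8.99×10^9)(7.876×10^-5)/(0.109) = 1.30×10^7 N/C.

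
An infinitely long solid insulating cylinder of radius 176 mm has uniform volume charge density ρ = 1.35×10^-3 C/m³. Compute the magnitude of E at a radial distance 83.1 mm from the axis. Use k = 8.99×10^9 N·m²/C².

Choose a coaxial cylinder of radius r = 83.1 mm (arbitrary length L) as the Gaussian surface (r < R).
Charge inside radius r per length L is ρ·πr²·L, so λ_enc = ρπr² = 2.929×10^-5 C/m.
By Gauss's law (flux through the curved wall only), E·2πrL = λ_enc L/ε₀.
E = 2k|λ_enc|/r = 2(8.99×10^9)(2.929×10^-5)/(0.0831) = 6.34e6 N/C.

E ≈ 6.34×10^6 N/C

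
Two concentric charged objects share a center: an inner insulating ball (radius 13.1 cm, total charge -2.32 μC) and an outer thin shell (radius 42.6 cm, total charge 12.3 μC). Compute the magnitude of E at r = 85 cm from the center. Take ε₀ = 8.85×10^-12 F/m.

Take a concentric spherical Gaussian surface of radius r = 85 cm (r > 42.6 cm, enclosing both).
Q_enc = (-2.32 μC) + (12.3 μC) = 9.98×10^-6 C.
Gauss's law: E·4πr² = Q_enc/ε₀.
E = |Q_enc|/(4πε₀r²) = (9.98e-6)/(4π·8.85×10^-12·(0.85)²) = 1.24×10^5 N/C.

E = 1.24e5 N/C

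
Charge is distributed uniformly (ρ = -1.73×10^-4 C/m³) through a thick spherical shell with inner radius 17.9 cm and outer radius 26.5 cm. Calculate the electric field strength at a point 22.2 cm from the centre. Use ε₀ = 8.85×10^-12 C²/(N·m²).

E ≈ 6.88e5 V/m

Take a concentric spherical Gaussian surface of radius r = 22.2 cm (within the shell material, 17.9 cm < r < 26.5 cm).
Enclosed charge is the volume from a to r: Q_enc = (4π/3)ρ(r³ − a³) = -3.772×10^-6 C.
By Gauss's law, ∮E·dA = E·4πr² = Q_enc/ε₀.
E = |Q_enc|/(4πε₀r²) = (3.772e-6)/(4π·8.85×10^-12·(0.222)²) = 6.88×10^5 N/C.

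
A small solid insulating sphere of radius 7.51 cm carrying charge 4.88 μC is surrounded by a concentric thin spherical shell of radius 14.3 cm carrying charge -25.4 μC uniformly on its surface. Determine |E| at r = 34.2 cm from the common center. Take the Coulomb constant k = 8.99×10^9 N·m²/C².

Use a concentric Gaussian sphere at r = 34.2 cm (r > 14.3 cm, enclosing both).
Q_enc = (4.88 μC) + (-25.4 μC) = -2.052×10^-5 C.
By Gauss's law, ∮E·dA = E·4πr² = Q_enc/ε₀.
E = k|Q_enc|/r² = (8.99×10^9)(2.052×10^-5)/(0.342)² = 1.58e6 N/C.

E ≈ 1.58×10^6 V/m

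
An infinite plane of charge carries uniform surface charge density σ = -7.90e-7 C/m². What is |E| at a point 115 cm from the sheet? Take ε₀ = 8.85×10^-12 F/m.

By planar symmetry E is perpendicular to the sheet and uniform; use a Gaussian pillbox with flat faces of area A on each side of the sheet.
Only the two end caps contribute flux: Φ = 2EA. With Q_enc = σA, Gauss's law gives E = |σ|/(2ε₀).
E = |σ|/(2ε₀) = (7.90×10^-7)/(2·8.85×10^-12) = 4.46×10^4 N/C.

|E| ≈ 4.46×10^4 N/C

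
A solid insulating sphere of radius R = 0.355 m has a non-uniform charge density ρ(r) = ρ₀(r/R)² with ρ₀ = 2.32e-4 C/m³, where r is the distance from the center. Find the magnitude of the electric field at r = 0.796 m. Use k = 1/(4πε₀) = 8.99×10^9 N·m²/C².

By spherical symmetry E is radial; choose a Gaussian sphere of radius r = 0.796 m (r > R, all charge enclosed).
Q_enc = 4π ∫₀^R ρ₀(r'/R)^2 r'² dr' = 4πρ₀R³/5 = 2.609×10^-5 C.
Since E is radial and uniform over the Gaussian sphere, Φ = E·4πr² = Q_enc/ε₀.
E = k|Q_enc|/r² = (8.99×10^9)(2.609×10^-5)/(0.796)² = 3.70e5 N/C.

3.70×10^5 N/C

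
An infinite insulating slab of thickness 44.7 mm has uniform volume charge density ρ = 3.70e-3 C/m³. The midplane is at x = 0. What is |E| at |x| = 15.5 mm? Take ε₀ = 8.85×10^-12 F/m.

|E| = 6.48e6 N/C

By symmetry E is perpendicular to the slab. A Gaussian pillbox from −15.5 mm to +15.5 mm (face area A) lies entirely within the slab.
Q_enc = ρ·(2x)·A and flux = 2EA, so 2EA = 2ρxA/ε₀ ⇒ E = |ρ|x/ε₀.
E = (3.70e-3)(0.0155)/(8.85×10^-12) = 6.48×10^6 N/C.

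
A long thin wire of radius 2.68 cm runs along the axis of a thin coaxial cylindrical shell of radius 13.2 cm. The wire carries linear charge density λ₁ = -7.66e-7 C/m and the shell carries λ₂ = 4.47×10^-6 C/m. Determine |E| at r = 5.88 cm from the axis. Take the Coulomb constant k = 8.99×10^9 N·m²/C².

Coaxial Gaussian cylinder, radius r = 5.88 cm, length L (between the conductors, 2.68 cm < r < 13.2 cm).
Only the inner wire is enclosed; the outer shell contributes nothing inside itself. λ_enc = λ₁ = -7.66×10^-7 C/m.
Since E is radial and uniform over the curved surface, Φ = E·2πrL = Q_enc/ε₀ = λ_enc L/ε₀.
E = 2k|λ_enc|/r = 2(8.99×10^9)(7.66e-7)/(0.0588) = 2.34×10^5 N/C.

2.34e5 N/C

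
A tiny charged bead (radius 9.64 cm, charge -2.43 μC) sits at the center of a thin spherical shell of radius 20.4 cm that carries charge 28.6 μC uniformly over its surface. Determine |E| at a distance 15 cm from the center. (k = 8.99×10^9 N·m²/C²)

E = 9.71e5 V/m

Use a concentric Gaussian sphere at r = 15 cm (between the bodies, 9.64 cm < r < 20.4 cm).
Only the inner charge is enclosed; the outer shell contributes nothing inside itself. Q_enc = -2.43 μC = -2.43×10^-6 C.
By Gauss's law, ∮E·dA = E·4πr² = Q_enc/ε₀.
E = k|Q_enc|/r² = (8.99×10^9)(2.43×10^-6)/(0.15)² = 9.71e5 N/C.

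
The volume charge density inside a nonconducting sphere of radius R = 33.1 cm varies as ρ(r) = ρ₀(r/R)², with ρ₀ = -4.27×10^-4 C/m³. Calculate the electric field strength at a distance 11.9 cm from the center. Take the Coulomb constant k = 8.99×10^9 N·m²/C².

By spherical symmetry E is radial; choose a Gaussian sphere of radius r = 11.9 cm (r < R).
Integrate the density: Q_enc = 4π ∫₀^r ρ₀(r'/R)^2 r'² dr' = 4πρ₀ r^5/(5·R²) = -2.337e-7 C.
Applying ∮E·dA = Q_enc/ε₀ with Φ = E(4πr²):
E = k|Q_enc|/r² = (8.99×10^9)(2.337×10^-7)/(0.119)² = 1.48×10^5 N/C.

|E| = 1.48×10^5 N/C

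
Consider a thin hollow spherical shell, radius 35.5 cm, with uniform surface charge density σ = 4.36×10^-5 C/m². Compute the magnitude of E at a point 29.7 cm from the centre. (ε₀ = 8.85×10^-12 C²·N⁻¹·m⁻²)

By spherical symmetry E is radial; choose a Gaussian sphere of radius r = 29.7 cm (inside the shell, r < 35.5 cm).
All the charge is outside the Gaussian surface: Q_enc = 0, hence E = 0 everywhere inside the shell.

|E| = 0 V/m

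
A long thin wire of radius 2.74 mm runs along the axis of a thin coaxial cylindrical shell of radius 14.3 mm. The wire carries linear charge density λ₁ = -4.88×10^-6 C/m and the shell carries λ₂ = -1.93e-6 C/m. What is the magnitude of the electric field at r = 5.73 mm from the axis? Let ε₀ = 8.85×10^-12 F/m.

Take a coaxial cylindrical Gaussian surface of radius r = 5.73 mm and length L (between the conductors, 2.74 mm < r < 14.3 mm).
Only the inner wire is enclosed; the outer shell contributes nothing inside itself. λ_enc = λ₁ = -4.88e-6 C/m.
Since E is radial and uniform over the curved surface, Φ = E·2πrL = Q_enc/ε₀ = λ_enc L/ε₀.
E = |λ_enc|/(2πε₀r) = (4.88×10^-6)/(2π·8.85×10^-12·0.00573) = 1.53×10^7 N/C.

|E| = 1.53e7 V/m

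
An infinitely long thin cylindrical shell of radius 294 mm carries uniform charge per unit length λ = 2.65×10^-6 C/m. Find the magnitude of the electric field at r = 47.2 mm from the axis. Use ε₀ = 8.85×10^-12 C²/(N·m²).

Take a coaxial cylindrical Gaussian surface of radius r = 47.2 mm and length L (r < 294 mm, inside the shell).
All the surface charge lies outside this cylinder: Q_enc = 0, hence E = 0.

E = 0 (no enclosed charge)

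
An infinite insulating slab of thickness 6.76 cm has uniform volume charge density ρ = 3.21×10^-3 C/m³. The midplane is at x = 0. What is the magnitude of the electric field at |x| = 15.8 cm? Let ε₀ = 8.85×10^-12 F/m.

The point |x| = 15.8 cm lies outside the slab (half-thickness 0.0338 m). A symmetric pillbox spanning the full slab encloses Q_enc = ρ·d·A.
Flux = 2EA ⇒ E = |ρ|d/(2ε₀), independent of distance outside.
E = (3.21×10^-3)(0.0676)/(2·8.85×10^-12) = 1.23e7 N/C.

E ≈ 1.23×10^7 N/C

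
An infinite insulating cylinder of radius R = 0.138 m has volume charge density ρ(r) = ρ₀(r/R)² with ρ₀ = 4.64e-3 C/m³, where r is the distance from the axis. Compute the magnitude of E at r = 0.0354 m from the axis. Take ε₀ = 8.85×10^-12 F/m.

Choose a coaxial cylinder of radius r = 0.0354 m (arbitrary length L) as the Gaussian surface (r < R).
λ_enc = ∫₀^r ρ(r')·2πr' dr' = (2πρ₀/R²)·r^4/4 = 6.01×10^-7 C/m.
Applying ∮E·dA = Q_enc/ε₀ with the end caps contributing no flux:
E = |λ_enc|/(2πε₀r) = (6.01×10^-7)/(2π·8.85×10^-12·0.0354) = 3.05×10^5 N/C.

|E| = 3.05e5 N/C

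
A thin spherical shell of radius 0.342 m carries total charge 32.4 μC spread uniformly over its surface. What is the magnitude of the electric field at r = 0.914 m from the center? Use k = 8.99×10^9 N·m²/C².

Take a concentric spherical Gaussian surface of radius r = 0.914 m (r > 0.342 m).
The entire shell is enclosed: Q_enc = 3.24×10^-5 C.
Applying ∮E·dA = Q_enc/ε₀ with Φ = E(4πr²):
E = k|Q_enc|/r² = (8.99×10^9)(3.24×10^-5)/(0.914)² = 3.49e5 N/C.

E = 3.49×10^5 N/C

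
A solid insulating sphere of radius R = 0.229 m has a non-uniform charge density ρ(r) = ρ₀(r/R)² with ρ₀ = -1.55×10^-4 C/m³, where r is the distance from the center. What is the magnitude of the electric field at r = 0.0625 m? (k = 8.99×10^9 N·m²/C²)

By spherical symmetry E is radial; choose a Gaussian sphere of radius r = 0.0625 m (r < R).
Q_enc = ∫₀^r ρ(r')·4πr'² dr' = (4πρ₀/R²) ∫₀^r r'^4 dr' = 4πρ₀ r^5/(5·R²) = -7.084e-9 C.
Applying ∮E·dA = Q_enc/ε₀ with Φ = E(4πr²):
E = k|Q_enc|/r² = (8.99×10^9)(7.084e-9)/(0.0625)² = 1.63×10^4 N/C.

E = 1.63×10^4 N/C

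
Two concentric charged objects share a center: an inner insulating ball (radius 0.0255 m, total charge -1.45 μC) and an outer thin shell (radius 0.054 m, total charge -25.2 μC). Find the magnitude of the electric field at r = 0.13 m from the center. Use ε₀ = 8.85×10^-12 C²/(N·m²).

Use a concentric Gaussian sphere at r = 0.13 m (r > 0.054 m, enclosing both).
Q_enc = (-1.45 μC) + (-25.2 μC) = -2.665×10^-5 C.
Applying ∮E·dA = Q_enc/ε₀ with Φ = E(4πr²):
E = |Q_enc|/(4πε₀r²) = (2.665e-5)/(4π·8.85×10^-12·(0.13)²) = 1.42e7 N/C.

1.42×10^7 N/C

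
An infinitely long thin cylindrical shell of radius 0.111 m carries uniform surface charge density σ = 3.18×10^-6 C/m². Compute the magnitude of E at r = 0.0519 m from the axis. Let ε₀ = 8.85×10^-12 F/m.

Take a coaxial cylindrical Gaussian surface of radius r = 0.0519 m and length L (r < 0.111 m, inside the shell).
All the surface charge lies outside this cylinder: Q_enc = 0, hence E = 0.

|E| = 0 N/C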